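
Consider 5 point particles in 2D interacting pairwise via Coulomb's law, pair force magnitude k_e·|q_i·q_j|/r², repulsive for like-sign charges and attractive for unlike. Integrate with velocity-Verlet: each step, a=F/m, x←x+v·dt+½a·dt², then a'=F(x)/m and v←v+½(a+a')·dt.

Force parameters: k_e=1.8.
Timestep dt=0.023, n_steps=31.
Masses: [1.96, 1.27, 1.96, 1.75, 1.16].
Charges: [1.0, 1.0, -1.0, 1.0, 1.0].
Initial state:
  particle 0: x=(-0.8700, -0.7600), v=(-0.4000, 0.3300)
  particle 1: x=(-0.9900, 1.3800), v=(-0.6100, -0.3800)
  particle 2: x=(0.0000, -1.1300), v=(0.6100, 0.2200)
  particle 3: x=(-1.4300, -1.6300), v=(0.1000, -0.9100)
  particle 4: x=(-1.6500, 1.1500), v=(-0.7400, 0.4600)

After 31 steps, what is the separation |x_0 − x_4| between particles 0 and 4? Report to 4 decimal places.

step 0: x0=(-0.8700, -0.7600) x1=(-0.9900, 1.3800) x2=(0.0000, -1.1300) x3=(-1.4300, -1.6300) x4=(-1.6500, 1.1500)
step 1: x0=(-0.8788, -0.7524) x1=(-1.0033, 1.3716) x2=(0.0136, -1.1248) x3=(-1.4277, -1.6512) x4=(-1.6678, 1.1604)
step 2: x0=(-0.8868, -0.7449) x1=(-1.0151, 1.3638) x2=(0.0266, -1.1194) x3=(-1.4255, -1.6728) x4=(-1.6873, 1.1705)
step 3: x0=(-0.8942, -0.7374) x1=(-1.0253, 1.3566) x2=(0.0388, -1.1137) x3=(-1.4233, -1.6949) x4=(-1.7084, 1.1803)
step 4: x0=(-0.9008, -0.7300) x1=(-1.0341, 1.3499) x2=(0.0503, -1.1079) x3=(-1.4211, -1.7174) x4=(-1.7311, 1.1899)
step 5: x0=(-0.9068, -0.7225) x1=(-1.0414, 1.3437) x2=(0.0611, -1.1018) x3=(-1.4189, -1.7404) x4=(-1.7554, 1.1994)
step 6: x0=(-0.9121, -0.7152) x1=(-1.0472, 1.3379) x2=(0.0713, -1.0955) x3=(-1.4167, -1.7637) x4=(-1.7812, 1.2087)
step 7: x0=(-0.9168, -0.7078) x1=(-1.0517, 1.3325) x2=(0.0809, -1.0891) x3=(-1.4145, -1.7875) x4=(-1.8085, 1.2179)
step 8: x0=(-0.9209, -0.7006) x1=(-1.0549, 1.3275) x2=(0.0898, -1.0824) x3=(-1.4123, -1.8116) x4=(-1.8373, 1.2271)
step 9: x0=(-0.9245, -0.6934) x1=(-1.0569, 1.3228) x2=(0.0981, -1.0756) x3=(-1.4101, -1.8361) x4=(-1.8674, 1.2364)
step 10: x0=(-0.9274, -0.6862) x1=(-1.0577, 1.3183) x2=(0.1059, -1.0686) x3=(-1.4078, -1.8609) x4=(-1.8987, 1.2456)
step 11: x0=(-0.9299, -0.6791) x1=(-1.0574, 1.3141) x2=(0.1130, -1.0615) x3=(-1.4055, -1.8861) x4=(-1.9312, 1.2550)
step 12: x0=(-0.9318, -0.6721) x1=(-1.0560, 1.3102) x2=(0.1196, -1.0542) x3=(-1.4031, -1.9116) x4=(-1.9649, 1.2644)
step 13: x0=(-0.9332, -0.6652) x1=(-1.0538, 1.3065) x2=(0.1255, -1.0467) x3=(-1.4007, -1.9374) x4=(-1.9995, 1.2740)
step 14: x0=(-0.9341, -0.6584) x1=(-1.0506, 1.3029) x2=(0.1310, -1.0391) x3=(-1.3982, -1.9635) x4=(-2.0351, 1.2837)
step 15: x0=(-0.9344, -0.6517) x1=(-1.0467, 1.2995) x2=(0.1359, -1.0314) x3=(-1.3957, -1.9899) x4=(-2.0716, 1.2935)
step 16: x0=(-0.9343, -0.6451) x1=(-1.0419, 1.2963) x2=(0.1402, -1.0235) x3=(-1.3931, -2.0165) x4=(-2.1090, 1.3035)
step 17: x0=(-0.9337, -0.6386) x1=(-1.0365, 1.2933) x2=(0.1440, -1.0154) x3=(-1.3905, -2.0434) x4=(-2.1470, 1.3136)
step 18: x0=(-0.9327, -0.6322) x1=(-1.0304, 1.2904) x2=(0.1472, -1.0073) x3=(-1.3878, -2.0705) x4=(-2.1858, 1.3239)
step 19: x0=(-0.9312, -0.6260) x1=(-1.0237, 1.2877) x2=(0.1500, -0.9989) x3=(-1.3850, -2.0979) x4=(-2.2253, 1.3344)
step 20: x0=(-0.9291, -0.6199) x1=(-1.0165, 1.2851) x2=(0.1522, -0.9905) x3=(-1.3822, -2.1255) x4=(-2.2653, 1.3450)
step 21: x0=(-0.9267, -0.6139) x1=(-1.0087, 1.2827) x2=(0.1539, -0.9819) x3=(-1.3793, -2.1532) x4=(-2.3060, 1.3557)
step 22: x0=(-0.9238, -0.6080) x1=(-1.0004, 1.2804) x2=(0.1550, -0.9732) x3=(-1.3764, -2.1812) x4=(-2.3471, 1.3667)
step 23: x0=(-0.9204, -0.6023) x1=(-0.9916, 1.2782) x2=(0.1556, -0.9643) x3=(-1.3733, -2.2094) x4=(-2.3888, 1.3777)
step 24: x0=(-0.9165, -0.5968) x1=(-0.9824, 1.2762) x2=(0.1558, -0.9553) x3=(-1.3703, -2.2378) x4=(-2.4309, 1.3890)
step 25: x0=(-0.9122, -0.5914) x1=(-0.9729, 1.2743) x2=(0.1554, -0.9461) x3=(-1.3671, -2.2663) x4=(-2.4735, 1.4003)
step 26: x0=(-0.9075, -0.5862) x1=(-0.9629, 1.2726) x2=(0.1544, -0.9369) x3=(-1.3640, -2.2950) x4=(-2.5164, 1.4118)
step 27: x0=(-0.9023, -0.5812) x1=(-0.9526, 1.2710) x2=(0.1530, -0.9274) x3=(-1.3607, -2.3238) x4=(-2.5598, 1.4235)
step 28: x0=(-0.8966, -0.5763) x1=(-0.9419, 1.2696) x2=(0.1510, -0.9179) x3=(-1.3574, -2.3528) x4=(-2.6035, 1.4352)
step 29: x0=(-0.8905, -0.5716) x1=(-0.9309, 1.2682) x2=(0.1485, -0.9082) x3=(-1.3540, -2.3820) x4=(-2.6475, 1.4471)
step 30: x0=(-0.8838, -0.5671) x1=(-0.9196, 1.2670) x2=(0.1455, -0.8983) x3=(-1.3506, -2.4113) x4=(-2.6919, 1.4592)
step 31: x0=(-0.8768, -0.5628) x1=(-0.9080, 1.2660) x2=(0.1420, -0.8883) x3=(-1.3471, -2.4407) x4=(-2.7365, 1.4713)

2.7562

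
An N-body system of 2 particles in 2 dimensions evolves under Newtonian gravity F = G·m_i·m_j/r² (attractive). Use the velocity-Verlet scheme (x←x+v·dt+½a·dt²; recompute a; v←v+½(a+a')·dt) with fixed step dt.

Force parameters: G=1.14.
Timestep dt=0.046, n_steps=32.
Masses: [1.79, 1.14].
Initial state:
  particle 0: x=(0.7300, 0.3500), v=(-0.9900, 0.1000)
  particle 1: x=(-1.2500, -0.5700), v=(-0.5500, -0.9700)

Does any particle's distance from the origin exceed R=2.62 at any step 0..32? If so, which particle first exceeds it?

no

step 0: x0=(0.7300, 0.3500) x1=(-1.2500, -0.5700)
step 1: x0=(0.6842, 0.3545) x1=(-1.2749, -0.6144)
step 2: x0=(0.6379, 0.3587) x1=(-1.2990, -0.6585)
step 3: x0=(0.5911, 0.3627) x1=(-1.3222, -0.7021)
step 4: x0=(0.5437, 0.3663) x1=(-1.3447, -0.7452)
step 5: x0=(0.4959, 0.3697) x1=(-1.3665, -0.7880)
step 6: x0=(0.4476, 0.3728) x1=(-1.3874, -0.8302)
step 7: x0=(0.3988, 0.3756) x1=(-1.4076, -0.8719)
step 8: x0=(0.3496, 0.3780) x1=(-1.4271, -0.9132)
step 9: x0=(0.2998, 0.3801) x1=(-1.4458, -0.9539)
step 10: x0=(0.2497, 0.3819) x1=(-1.4639, -0.9941)
step 11: x0=(0.1991, 0.3833) x1=(-1.4812, -1.0337)
step 12: x0=(0.1480, 0.3844) x1=(-1.4979, -1.0727)
step 13: x0=(0.0965, 0.3850) x1=(-1.5138, -1.1112)
step 14: x0=(0.0447, 0.3853) x1=(-1.5292, -1.1490)
step 15: x0=(-0.0076, 0.3852) x1=(-1.5439, -1.1862)
step 16: x0=(-0.0603, 0.3847) x1=(-1.5579, -1.2228)
step 17: x0=(-0.1134, 0.3837) x1=(-1.5714, -1.2587)
step 18: x0=(-0.1669, 0.3823) x1=(-1.5842, -1.2939)
step 19: x0=(-0.2207, 0.3805) x1=(-1.5965, -1.3285)
step 20: x0=(-0.2749, 0.3783) x1=(-1.6082, -1.3624)
step 21: x0=(-0.3294, 0.3756) x1=(-1.6194, -1.3955)
step 22: x0=(-0.3843, 0.3724) x1=(-1.6301, -1.4279)
step 23: x0=(-0.4395, 0.3688) x1=(-1.6402, -1.4596)
step 24: x0=(-0.4950, 0.3647) x1=(-1.6498, -1.4905)
step 25: x0=(-0.5509, 0.3600) x1=(-1.6590, -1.5207)
step 26: x0=(-0.6070, 0.3549) x1=(-1.6677, -1.5501)
step 27: x0=(-0.6634, 0.3493) x1=(-1.6759, -1.5787)
step 28: x0=(-0.7200, 0.3432) x1=(-1.6838, -1.6065)
step 29: x0=(-0.7769, 0.3366) x1=(-1.6912, -1.6334)
step 30: x0=(-0.8341, 0.3294) x1=(-1.6982, -1.6595)
step 31: x0=(-0.8915, 0.3217) x1=(-1.7049, -1.6848)
step 32: x0=(-0.9491, 0.3134) x1=(-1.7112, -1.7093)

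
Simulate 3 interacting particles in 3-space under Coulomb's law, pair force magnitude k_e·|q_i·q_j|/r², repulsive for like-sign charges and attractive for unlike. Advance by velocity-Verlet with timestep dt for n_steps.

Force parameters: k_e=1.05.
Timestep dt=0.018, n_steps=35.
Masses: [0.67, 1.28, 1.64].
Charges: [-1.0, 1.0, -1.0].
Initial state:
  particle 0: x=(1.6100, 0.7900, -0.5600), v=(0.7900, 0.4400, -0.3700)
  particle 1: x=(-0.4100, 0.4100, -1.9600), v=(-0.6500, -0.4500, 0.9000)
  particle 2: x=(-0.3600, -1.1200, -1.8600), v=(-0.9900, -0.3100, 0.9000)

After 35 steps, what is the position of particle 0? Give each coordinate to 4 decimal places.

(2.0895, 1.0759, -0.8032)

step 0: x0=(1.6100, 0.7900, -0.5600) x1=(-0.4100, 0.4100, -1.9600) x2=(-0.3600, -1.1200, -1.8600)
step 1: x0=(1.6242, 0.7979, -0.5667) x1=(-0.4217, 0.4018, -1.9438) x2=(-0.3778, -1.1255, -1.8438)
step 2: x0=(1.6384, 0.8059, -0.5734) x1=(-0.4333, 0.3936, -1.9275) x2=(-0.3957, -1.1310, -1.8276)
step 3: x0=(1.6525, 0.8139, -0.5801) x1=(-0.4449, 0.3852, -1.9113) x2=(-0.4135, -1.1364, -1.8115)
step 4: x0=(1.6666, 0.8218, -0.5868) x1=(-0.4565, 0.3767, -1.8950) x2=(-0.4314, -1.1417, -1.7953)
step 5: x0=(1.6807, 0.8299, -0.5936) x1=(-0.4680, 0.3682, -1.8786) x2=(-0.4493, -1.1470, -1.7792)
step 6: x0=(1.6948, 0.8379, -0.6003) x1=(-0.4795, 0.3595, -1.8623) x2=(-0.4672, -1.1521, -1.7631)
step 7: x0=(1.7088, 0.8459, -0.6071) x1=(-0.4910, 0.3507, -1.8459) x2=(-0.4851, -1.1572, -1.7470)
step 8: x0=(1.7228, 0.8540, -0.6140) x1=(-0.5024, 0.3418, -1.8294) x2=(-0.5031, -1.1622, -1.7309)
step 9: x0=(1.7367, 0.8621, -0.6208) x1=(-0.5138, 0.3328, -1.8130) x2=(-0.5210, -1.1672, -1.7148)
step 10: x0=(1.7506, 0.8702, -0.6276) x1=(-0.5252, 0.3236, -1.7965) x2=(-0.5390, -1.1720, -1.6987)
step 11: x0=(1.7645, 0.8783, -0.6345) x1=(-0.5365, 0.3144, -1.7800) x2=(-0.5570, -1.1768, -1.6827)
step 12: x0=(1.7784, 0.8864, -0.6414) x1=(-0.5478, 0.3051, -1.7635) x2=(-0.5750, -1.1815, -1.6666)
step 13: x0=(1.7922, 0.8946, -0.6483) x1=(-0.5590, 0.2956, -1.7470) x2=(-0.5930, -1.1861, -1.6506)
step 14: x0=(1.8060, 0.9027, -0.6552) x1=(-0.5703, 0.2861, -1.7304) x2=(-0.6110, -1.1906, -1.6346)
step 15: x0=(1.8198, 0.9109, -0.6622) x1=(-0.5815, 0.2764, -1.7138) x2=(-0.6290, -1.1951, -1.6186)
step 16: x0=(1.8336, 0.9190, -0.6691) x1=(-0.5926, 0.2666, -1.6972) x2=(-0.6471, -1.1994, -1.6026)
step 17: x0=(1.8473, 0.9272, -0.6761) x1=(-0.6038, 0.2567, -1.6806) x2=(-0.6651, -1.2037, -1.5866)
step 18: x0=(1.8610, 0.9354, -0.6830) x1=(-0.6149, 0.2467, -1.6639) x2=(-0.6832, -1.2079, -1.5706)
step 19: x0=(1.8746, 0.9436, -0.6900) x1=(-0.6260, 0.2365, -1.6472) x2=(-0.7012, -1.2120, -1.5546)
step 20: x0=(1.8882, 0.9518, -0.6970) x1=(-0.6371, 0.2263, -1.6305) x2=(-0.7193, -1.2160, -1.5387)
step 21: x0=(1.9018, 0.9601, -0.7040) x1=(-0.6481, 0.2159, -1.6138) x2=(-0.7374, -1.2200, -1.5228)
step 22: x0=(1.9154, 0.9683, -0.7111) x1=(-0.6591, 0.2054, -1.5971) x2=(-0.7555, -1.2238, -1.5068)
step 23: x0=(1.9290, 0.9765, -0.7181) x1=(-0.6701, 0.1948, -1.5803) x2=(-0.7736, -1.2276, -1.4909)
step 24: x0=(1.9425, 0.9848, -0.7251) x1=(-0.6811, 0.1841, -1.5636) x2=(-0.7916, -1.2312, -1.4750)
step 25: x0=(1.9560, 0.9930, -0.7322) x1=(-0.6921, 0.1732, -1.5468) x2=(-0.8097, -1.2348, -1.4591)
step 26: x0=(1.9694, 1.0013, -0.7393) x1=(-0.7030, 0.1623, -1.5300) x2=(-0.8278, -1.2383, -1.4432)
step 27: x0=(1.9829, 1.0096, -0.7463) x1=(-0.7139, 0.1512, -1.5132) x2=(-0.8460, -1.2417, -1.4273)
step 28: x0=(1.9963, 1.0178, -0.7534) x1=(-0.7248, 0.1399, -1.4963) x2=(-0.8641, -1.2450, -1.4114)
step 29: x0=(2.0097, 1.0261, -0.7605) x1=(-0.7357, 0.1286, -1.4795) x2=(-0.8822, -1.2481, -1.3956)
step 30: x0=(2.0230, 1.0344, -0.7676) x1=(-0.7466, 0.1171, -1.4626) x2=(-0.9003, -1.2512, -1.3797)
step 31: x0=(2.0364, 1.0427, -0.7747) x1=(-0.7575, 0.1055, -1.4457) x2=(-0.9184, -1.2542, -1.3639)
step 32: x0=(2.0497, 1.0510, -0.7818) x1=(-0.7684, 0.0938, -1.4288) x2=(-0.9365, -1.2571, -1.3480)
step 33: x0=(2.0630, 1.0593, -0.7889) x1=(-0.7792, 0.0819, -1.4119) x2=(-0.9546, -1.2599, -1.3322)
step 34: x0=(2.0763, 1.0676, -0.7960) x1=(-0.7901, 0.0699, -1.3950) x2=(-0.9727, -1.2626, -1.3164)
step 35: x0=(2.0895, 1.0759, -0.8032) x1=(-0.8009, 0.0578, -1.3780) x2=(-0.9908, -1.2652, -1.3006)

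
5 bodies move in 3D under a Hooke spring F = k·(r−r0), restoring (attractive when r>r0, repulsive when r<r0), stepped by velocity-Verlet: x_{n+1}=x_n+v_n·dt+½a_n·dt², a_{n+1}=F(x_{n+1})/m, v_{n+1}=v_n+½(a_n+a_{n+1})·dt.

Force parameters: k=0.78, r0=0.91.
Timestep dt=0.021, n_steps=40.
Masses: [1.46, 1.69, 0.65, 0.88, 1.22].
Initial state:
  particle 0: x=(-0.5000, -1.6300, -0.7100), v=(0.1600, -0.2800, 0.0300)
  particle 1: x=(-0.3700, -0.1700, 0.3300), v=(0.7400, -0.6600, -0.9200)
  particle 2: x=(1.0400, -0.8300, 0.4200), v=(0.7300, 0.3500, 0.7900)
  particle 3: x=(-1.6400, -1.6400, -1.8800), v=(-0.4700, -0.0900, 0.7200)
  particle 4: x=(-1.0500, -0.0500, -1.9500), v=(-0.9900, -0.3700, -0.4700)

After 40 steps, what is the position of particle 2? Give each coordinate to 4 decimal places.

(-0.1904, -0.7508, -0.4425)

step 0: x0=(-0.5000, -1.6300, -0.7100) x1=(-0.3700, -0.1700, 0.3300) x2=(1.0400, -0.8300, 0.4200) x3=(-1.6400, -1.6400, -1.8800) x4=(-1.0500, -0.0500, -1.9500)
step 1: x0=(-0.4966, -1.6356, -0.7094) x1=(-0.3545, -0.1841, 0.3103) x2=(1.0540, -0.8227, 0.4355) x3=(-1.6492, -1.6414, -1.8642) x4=(-1.0705, -0.0581, -1.9593)
step 2: x0=(-0.4932, -1.6408, -0.7088) x1=(-0.3392, -0.1985, 0.2900) x2=(1.0654, -0.8156, 0.4488) x3=(-1.6569, -1.6419, -1.8469) x4=(-1.0905, -0.0668, -1.9676)
step 3: x0=(-0.4898, -1.6455, -0.7082) x1=(-0.3241, -0.2133, 0.2690) x2=(1.0740, -0.8085, 0.4599) x3=(-1.6631, -1.6415, -1.8281) x4=(-1.1098, -0.0762, -1.9747)
step 4: x0=(-0.4864, -1.6496, -0.7076) x1=(-0.3092, -0.2285, 0.2473) x2=(1.0800, -0.8017, 0.4687) x3=(-1.6679, -1.6402, -1.8080) x4=(-1.1285, -0.0862, -1.9807)
step 5: x0=(-0.4829, -1.6533, -0.7071) x1=(-0.2945, -0.2441, 0.2250) x2=(1.0833, -0.7951, 0.4753) x3=(-1.6712, -1.6380, -1.7866) x4=(-1.1466, -0.0968, -1.9856)
step 6: x0=(-0.4794, -1.6566, -0.7065) x1=(-0.2799, -0.2600, 0.2021) x2=(1.0838, -0.7887, 0.4796) x3=(-1.6731, -1.6350, -1.7637) x4=(-1.1641, -0.1080, -1.9894)
step 7: x0=(-0.4759, -1.6593, -0.7060) x1=(-0.2656, -0.2762, 0.1785) x2=(1.0816, -0.7825, 0.4817) x3=(-1.6735, -1.6310, -1.7396) x4=(-1.1809, -0.1198, -1.9920)
step 8: x0=(-0.4723, -1.6616, -0.7055) x1=(-0.2515, -0.2928, 0.1544) x2=(1.0767, -0.7765, 0.4815) x3=(-1.6725, -1.6262, -1.7142) x4=(-1.1970, -0.1322, -1.9935)
step 9: x0=(-0.4688, -1.6634, -0.7051) x1=(-0.2376, -0.3097, 0.1297) x2=(1.0691, -0.7708, 0.4790) x3=(-1.6699, -1.6206, -1.6875) x4=(-1.2124, -0.1452, -1.9939)
step 10: x0=(-0.4652, -1.6647, -0.7046) x1=(-0.2240, -0.3269, 0.1045) x2=(1.0588, -0.7654, 0.4743) x3=(-1.6660, -1.6141, -1.6596) x4=(-1.2271, -0.1588, -1.9932)
step 11: x0=(-0.4616, -1.6655, -0.7042) x1=(-0.2106, -0.3444, 0.0787) x2=(1.0458, -0.7603, 0.4673) x3=(-1.6606, -1.6068, -1.6306) x4=(-1.2411, -0.1730, -1.9914)
step 12: x0=(-0.4580, -1.6659, -0.7038) x1=(-0.1975, -0.3622, 0.0524) x2=(1.0302, -0.7555, 0.4582) x3=(-1.6539, -1.5988, -1.6004) x4=(-1.2543, -0.1877, -1.9884)
step 13: x0=(-0.4545, -1.6659, -0.7035) x1=(-0.1846, -0.3802, 0.0255) x2=(1.0120, -0.7510, 0.4469) x3=(-1.6457, -1.5900, -1.5691) x4=(-1.2669, -0.2029, -1.9843)
step 14: x0=(-0.4509, -1.6654, -0.7031) x1=(-0.1720, -0.3985, -0.0018) x2=(0.9913, -0.7468, 0.4334) x3=(-1.6362, -1.5804, -1.5369) x4=(-1.2786, -0.2187, -1.9792)
step 15: x0=(-0.4473, -1.6645, -0.7028) x1=(-0.1596, -0.4171, -0.0295) x2=(0.9680, -0.7429, 0.4179) x3=(-1.6253, -1.5701, -1.5036) x4=(-1.2897, -0.2350, -1.9730)
step 16: x0=(-0.4437, -1.6631, -0.7026) x1=(-0.1476, -0.4359, -0.0577) x2=(0.9423, -0.7394, 0.4003) x3=(-1.6132, -1.5592, -1.4693) x4=(-1.3000, -0.2518, -1.9657)
step 17: x0=(-0.4401, -1.6614, -0.7023) x1=(-0.1358, -0.4549, -0.0864) x2=(0.9143, -0.7363, 0.3807) x3=(-1.5997, -1.5475, -1.4342) x4=(-1.3095, -0.2691, -1.9573)
step 18: x0=(-0.4365, -1.6592, -0.7021) x1=(-0.1243, -0.4742, -0.1154) x2=(0.8839, -0.7335, 0.3592) x3=(-1.5851, -1.5352, -1.3982) x4=(-1.3183, -0.2869, -1.9479)
step 19: x0=(-0.4330, -1.6566, -0.7020) x1=(-0.1131, -0.4936, -0.1448) x2=(0.8513, -0.7310, 0.3357) x3=(-1.5692, -1.5223, -1.3614) x4=(-1.3263, -0.3051, -1.9375)
step 20: x0=(-0.4294, -1.6537, -0.7019) x1=(-0.1022, -0.5132, -0.1747) x2=(0.8165, -0.7290, 0.3105) x3=(-1.5521, -1.5088, -1.3239) x4=(-1.3336, -0.3238, -1.9261)
step 21: x0=(-0.4259, -1.6503, -0.7018) x1=(-0.0917, -0.5330, -0.2048) x2=(0.7796, -0.7273, 0.2835) x3=(-1.5340, -1.4948, -1.2857) x4=(-1.3401, -0.3429, -1.9137)
step 22: x0=(-0.4224, -1.6466, -0.7018) x1=(-0.0814, -0.5529, -0.2353) x2=(0.7408, -0.7259, 0.2548) x3=(-1.5147, -1.4802, -1.2468) x4=(-1.3459, -0.3624, -1.9004)
step 23: x0=(-0.4189, -1.6426, -0.7018) x1=(-0.0714, -0.5730, -0.2662) x2=(0.7000, -0.7250, 0.2246) x3=(-1.4945, -1.4651, -1.2074) x4=(-1.3509, -0.3823, -1.8861)
step 24: x0=(-0.4155, -1.6382, -0.7019) x1=(-0.0618, -0.5932, -0.2973) x2=(0.6574, -0.7244, 0.1928) x3=(-1.4732, -1.4495, -1.1674) x4=(-1.3552, -0.4025, -1.8709)
step 25: x0=(-0.4121, -1.6335, -0.7020) x1=(-0.0525, -0.6135, -0.3287) x2=(0.6131, -0.7241, 0.1596) x3=(-1.4510, -1.4334, -1.1269) x4=(-1.3588, -0.4232, -1.8549)
step 26: x0=(-0.4088, -1.6285, -0.7022) x1=(-0.0434, -0.6339, -0.3604) x2=(0.5672, -0.7242, 0.1250) x3=(-1.4279, -1.4169, -1.0860) x4=(-1.3616, -0.4441, -1.8380)
step 27: x0=(-0.4055, -1.6232, -0.7024) x1=(-0.0347, -0.6545, -0.3924) x2=(0.5198, -0.7247, 0.0893) x3=(-1.4040, -1.4000, -1.0447) x4=(-1.3638, -0.4654, -1.8203)
step 28: x0=(-0.4023, -1.6177, -0.7027) x1=(-0.0263, -0.6750, -0.4246) x2=(0.4710, -0.7254, 0.0523) x3=(-1.3794, -1.3828, -1.0031) x4=(-1.3653, -0.4871, -1.8018)
step 29: x0=(-0.3991, -1.6119, -0.7031) x1=(-0.0183, -0.6957, -0.4571) x2=(0.4209, -0.7265, 0.0144) x3=(-1.3540, -1.3652, -0.9612) x4=(-1.3661, -0.5090, -1.7825)
step 30: x0=(-0.3960, -1.6059, -0.7035) x1=(-0.0105, -0.7164, -0.4897) x2=(0.3695, -0.7279, -0.0245) x3=(-1.3280, -1.3473, -0.9191) x4=(-1.3662, -0.5312, -1.7625)
step 31: x0=(-0.3929, -1.5996, -0.7040) x1=(-0.0030, -0.7372, -0.5226) x2=(0.3171, -0.7295, -0.0643) x3=(-1.3013, -1.3290, -0.8767) x4=(-1.3657, -0.5536, -1.7418)
step 32: x0=(-0.3899, -1.5932, -0.7046) x1=(0.0042, -0.7579, -0.5558) x2=(0.2637, -0.7314, -0.1047) x3=(-1.2741, -1.3106, -0.8342) x4=(-1.3646, -0.5763, -1.7205)
step 33: x0=(-0.3870, -1.5865, -0.7053) x1=(0.0111, -0.7788, -0.5891) x2=(0.2093, -0.7335, -0.1458) x3=(-1.2465, -1.2918, -0.7917) x4=(-1.3629, -0.5993, -1.6985)
step 34: x0=(-0.3841, -1.5798, -0.7060) x1=(0.0178, -0.7996, -0.6226) x2=(0.1542, -0.7357, -0.1874) x3=(-1.2184, -1.2729, -0.7490) x4=(-1.3606, -0.6224, -1.6759)
step 35: x0=(-0.3814, -1.5729, -0.7068) x1=(0.0242, -0.8205, -0.6563) x2=(0.0982, -0.7381, -0.2293) x3=(-1.1900, -1.2537, -0.7063) x4=(-1.3577, -0.6458, -1.6528)
step 36: x0=(-0.3787, -1.5658, -0.7077) x1=(0.0304, -0.8414, -0.6902) x2=(0.0416, -0.7406, -0.2716) x3=(-1.1613, -1.2344, -0.6636) x4=(-1.3543, -0.6693, -1.6292)
step 37: x0=(-0.3761, -1.5587, -0.7087) x1=(0.0365, -0.8623, -0.7243) x2=(-0.0156, -0.7432, -0.3142) x3=(-1.1323, -1.2149, -0.6209) x4=(-1.3503, -0.6930, -1.6050)
step 38: x0=(-0.3736, -1.5515, -0.7098) x1=(0.0423, -0.8832, -0.7586) x2=(-0.0734, -0.7458, -0.3568) x3=(-1.1031, -1.1952, -0.5783) x4=(-1.3459, -0.7169, -1.5804)
step 39: x0=(-0.3712, -1.5443, -0.7109) x1=(0.0480, -0.9041, -0.7930) x2=(-0.1317, -0.7483, -0.3996) x3=(-1.0738, -1.1755, -0.5358) x4=(-1.3410, -0.7409, -1.5554)
step 40: x0=(-0.3689, -1.5370, -0.7122) x1=(0.0536, -0.9250, -0.8276) x2=(-0.1904, -0.7508, -0.4425) x3=(-1.0444, -1.1556, -0.4933) x4=(-1.3356, -0.7651, -1.5299)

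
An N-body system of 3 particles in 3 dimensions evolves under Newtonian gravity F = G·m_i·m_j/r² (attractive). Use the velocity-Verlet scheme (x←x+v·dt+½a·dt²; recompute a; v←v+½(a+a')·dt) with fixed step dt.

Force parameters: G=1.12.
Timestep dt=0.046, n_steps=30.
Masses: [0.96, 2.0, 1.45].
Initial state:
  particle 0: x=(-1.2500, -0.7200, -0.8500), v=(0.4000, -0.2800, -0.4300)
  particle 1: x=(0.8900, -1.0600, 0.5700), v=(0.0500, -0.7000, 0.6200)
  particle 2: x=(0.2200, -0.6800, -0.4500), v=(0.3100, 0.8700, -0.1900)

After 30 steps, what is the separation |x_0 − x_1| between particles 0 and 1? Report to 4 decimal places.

2.0334

step 0: x0=(-1.2500, -0.7200, -0.8500) x1=(0.8900, -1.0600, 0.5700) x2=(0.2200, -0.6800, -0.4500)
step 1: x0=(-1.2306, -0.7329, -0.8694) x1=(0.8916, -1.0919, 0.5976) x2=(0.2345, -0.6404, -0.4577)
step 2: x0=(-1.2092, -0.7458, -0.8880) x1=(0.8920, -1.1230, 0.6234) x2=(0.2495, -0.6018, -0.4635)
step 3: x0=(-1.1858, -0.7587, -0.9058) x1=(0.8912, -1.1534, 0.6476) x2=(0.2647, -0.5643, -0.4676)
step 4: x0=(-1.1605, -0.7715, -0.9227) x1=(0.8894, -1.1830, 0.6702) x2=(0.2801, -0.5279, -0.4700)
step 5: x0=(-1.1333, -0.7841, -0.9388) x1=(0.8866, -1.2119, 0.6913) x2=(0.2955, -0.4927, -0.4710)
step 6: x0=(-1.1042, -0.7966, -0.9541) x1=(0.8830, -1.2399, 0.7110) x2=(0.3108, -0.4587, -0.4706)
step 7: x0=(-1.0732, -0.8089, -0.9684) x1=(0.8786, -1.2671, 0.7294) x2=(0.3260, -0.4259, -0.4689)
step 8: x0=(-1.0404, -0.8210, -0.9818) x1=(0.8734, -1.2935, 0.7465) x2=(0.3410, -0.3944, -0.4661)
step 9: x0=(-1.0057, -0.8327, -0.9943) x1=(0.8676, -1.3191, 0.7623) x2=(0.3557, -0.3642, -0.4622)
step 10: x0=(-0.9693, -0.8442, -1.0058) x1=(0.8611, -1.3439, 0.7769) x2=(0.3702, -0.3354, -0.4572)
step 11: x0=(-0.9311, -0.8553, -1.0163) x1=(0.8540, -1.3679, 0.7905) x2=(0.3843, -0.3079, -0.4514)
step 12: x0=(-0.8912, -0.8660, -1.0258) x1=(0.8464, -1.3910, 0.8029) x2=(0.3980, -0.2818, -0.4447)
step 13: x0=(-0.8495, -0.8763, -1.0342) x1=(0.8382, -1.4134, 0.8142) x2=(0.4113, -0.2570, -0.4373)
step 14: x0=(-0.8062, -0.8862, -1.0415) x1=(0.8295, -1.4349, 0.8245) x2=(0.4242, -0.2337, -0.4291)
step 15: x0=(-0.7611, -0.8955, -1.0477) x1=(0.8204, -1.4557, 0.8337) x2=(0.4366, -0.2118, -0.4203)
step 16: x0=(-0.7145, -0.9044, -1.0527) x1=(0.8108, -1.4756, 0.8420) x2=(0.4486, -0.1914, -0.4109)
step 17: x0=(-0.6661, -0.9127, -1.0565) x1=(0.8007, -1.4948, 0.8493) x2=(0.4600, -0.1724, -0.4010)
step 18: x0=(-0.6162, -0.9205, -1.0590) x1=(0.7903, -1.5131, 0.8556) x2=(0.4710, -0.1549, -0.3905)
step 19: x0=(-0.5647, -0.9276, -1.0602) x1=(0.7795, -1.5306, 0.8610) x2=(0.4814, -0.1389, -0.3797)
step 20: x0=(-0.5117, -0.9341, -1.0600) x1=(0.7683, -1.5474, 0.8654) x2=(0.4913, -0.1244, -0.3684)
step 21: x0=(-0.4570, -0.9399, -1.0584) x1=(0.7568, -1.5633, 0.8689) x2=(0.5007, -0.1116, -0.3568)
step 22: x0=(-0.4009, -0.9451, -1.0553) x1=(0.7449, -1.5784, 0.8715) x2=(0.5095, -0.1003, -0.3448)
step 23: x0=(-0.3433, -0.9494, -1.0507) x1=(0.7327, -1.5926, 0.8731) x2=(0.5178, -0.0906, -0.3327)
step 24: x0=(-0.2842, -0.9530, -1.0444) x1=(0.7202, -1.6061, 0.8738) x2=(0.5255, -0.0826, -0.3203)
step 25: x0=(-0.2236, -0.9557, -1.0364) x1=(0.7074, -1.6187, 0.8736) x2=(0.5326, -0.0764, -0.3078)
step 26: x0=(-0.1617, -0.9575, -1.0267) x1=(0.6944, -1.6304, 0.8724) x2=(0.5392, -0.0719, -0.2951)
step 27: x0=(-0.0983, -0.9584, -1.0150) x1=(0.6811, -1.6413, 0.8703) x2=(0.5453, -0.0692, -0.2824)
step 28: x0=(-0.0336, -0.9583, -1.0013) x1=(0.6675, -1.6513, 0.8672) x2=(0.5507, -0.0684, -0.2697)
step 29: x0=(0.0323, -0.9571, -0.9856) x1=(0.6538, -1.6605, 0.8632) x2=(0.5557, -0.0695, -0.2571)
step 30: x0=(0.0995, -0.9548, -0.9676) x1=(0.6398, -1.6687, 0.8581) x2=(0.5601, -0.0727, -0.2445)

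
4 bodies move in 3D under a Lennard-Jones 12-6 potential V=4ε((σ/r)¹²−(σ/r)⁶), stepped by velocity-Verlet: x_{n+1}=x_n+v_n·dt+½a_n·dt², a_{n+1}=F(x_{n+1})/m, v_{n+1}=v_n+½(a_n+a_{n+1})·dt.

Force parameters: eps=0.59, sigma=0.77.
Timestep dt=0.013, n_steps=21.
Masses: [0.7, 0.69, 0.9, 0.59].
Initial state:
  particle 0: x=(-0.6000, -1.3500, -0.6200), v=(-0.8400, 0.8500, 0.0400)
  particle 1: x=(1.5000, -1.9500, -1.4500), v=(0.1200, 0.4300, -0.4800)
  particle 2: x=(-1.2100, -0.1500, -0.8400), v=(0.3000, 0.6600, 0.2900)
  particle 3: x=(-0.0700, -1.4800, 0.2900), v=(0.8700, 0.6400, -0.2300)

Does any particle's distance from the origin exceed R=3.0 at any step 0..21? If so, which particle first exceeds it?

step 0: x0=(-0.6000, -1.3500, -0.6200) x1=(1.5000, -1.9500, -1.4500) x2=(-1.2100, -0.1500, -0.8400) x3=(-0.0700, -1.4800, 0.2900)
step 1: x0=(-0.6109, -1.3389, -0.6193) x1=(1.5016, -1.9444, -1.4562) x2=(-1.2061, -0.1414, -0.8362) x3=(-0.0588, -1.4717, 0.2868)
step 2: x0=(-0.6216, -1.3278, -0.6184) x1=(1.5031, -1.9388, -1.4625) x2=(-1.2021, -0.1330, -0.8324) x3=(-0.0478, -1.4633, 0.2833)
step 3: x0=(-0.6322, -1.3167, -0.6173) x1=(1.5047, -1.9332, -1.4687) x2=(-1.1982, -0.1245, -0.8286) x3=(-0.0370, -1.4548, 0.2795)
step 4: x0=(-0.6426, -1.3056, -0.6159) x1=(1.5062, -1.9276, -1.4749) x2=(-1.1942, -0.1161, -0.8248) x3=(-0.0263, -1.4463, 0.2755)
step 5: x0=(-0.6530, -1.2943, -0.6143) x1=(1.5078, -1.9220, -1.4812) x2=(-1.1901, -0.1078, -0.8210) x3=(-0.0159, -1.4378, 0.2711)
step 6: x0=(-0.6632, -1.2831, -0.6124) x1=(1.5093, -1.9164, -1.4874) x2=(-1.1861, -0.0996, -0.8172) x3=(-0.0057, -1.4292, 0.2664)
step 7: x0=(-0.6733, -1.2718, -0.6104) x1=(1.5109, -1.9108, -1.4936) x2=(-1.1820, -0.0914, -0.8133) x3=(0.0043, -1.4206, 0.2615)
step 8: x0=(-0.6832, -1.2604, -0.6082) x1=(1.5124, -1.9053, -1.4999) x2=(-1.1778, -0.0833, -0.8094) x3=(0.0142, -1.4119, 0.2563)
step 9: x0=(-0.6931, -1.2490, -0.6058) x1=(1.5139, -1.8997, -1.5061) x2=(-1.1737, -0.0753, -0.8056) x3=(0.0239, -1.4032, 0.2510)
step 10: x0=(-0.7028, -1.2375, -0.6033) x1=(1.5155, -1.8941, -1.5123) x2=(-1.1695, -0.0674, -0.8017) x3=(0.0333, -1.3944, 0.2453)
step 11: x0=(-0.7124, -1.2259, -0.6005) x1=(1.5170, -1.8885, -1.5185) x2=(-1.1652, -0.0595, -0.7978) x3=(0.0426, -1.3856, 0.2395)
step 12: x0=(-0.7219, -1.2142, -0.5977) x1=(1.5185, -1.8829, -1.5247) x2=(-1.1610, -0.0518, -0.7938) x3=(0.0517, -1.3768, 0.2335)
step 13: x0=(-0.7313, -1.2025, -0.5947) x1=(1.5201, -1.8773, -1.5310) x2=(-1.1566, -0.0441, -0.7899) x3=(0.0607, -1.3679, 0.2272)
step 14: x0=(-0.7406, -1.1907, -0.5915) x1=(1.5216, -1.8717, -1.5372) x2=(-1.1523, -0.0365, -0.7859) x3=(0.0694, -1.3590, 0.2208)
step 15: x0=(-0.7498, -1.1787, -0.5883) x1=(1.5231, -1.8661, -1.5434) x2=(-1.1479, -0.0291, -0.7819) x3=(0.0780, -1.3500, 0.2142)
step 16: x0=(-0.7590, -1.1667, -0.5849) x1=(1.5246, -1.8605, -1.5496) x2=(-1.1435, -0.0217, -0.7779) x3=(0.0864, -1.3410, 0.2074)
step 17: x0=(-0.7680, -1.1545, -0.5814) x1=(1.5261, -1.8548, -1.5558) x2=(-1.1390, -0.0145, -0.7739) x3=(0.0946, -1.3320, 0.2005)
step 18: x0=(-0.7769, -1.1423, -0.5778) x1=(1.5277, -1.8492, -1.5620) x2=(-1.1345, -0.0074, -0.7699) x3=(0.1027, -1.3229, 0.1934)
step 19: x0=(-0.7857, -1.1299, -0.5741) x1=(1.5292, -1.8436, -1.5682) x2=(-1.1300, -0.0004, -0.7658) x3=(0.1106, -1.3138, 0.1862)
step 20: x0=(-0.7944, -1.1173, -0.5703) x1=(1.5307, -1.8380, -1.5744) x2=(-1.1254, 0.0065, -0.7617) x3=(0.1183, -1.3046, 0.1788)
step 21: x0=(-0.8031, -1.1046, -0.5665) x1=(1.5322, -1.8324, -1.5806) x2=(-1.1208, 0.0132, -0.7576) x3=(0.1259, -1.2954, 0.1713)

no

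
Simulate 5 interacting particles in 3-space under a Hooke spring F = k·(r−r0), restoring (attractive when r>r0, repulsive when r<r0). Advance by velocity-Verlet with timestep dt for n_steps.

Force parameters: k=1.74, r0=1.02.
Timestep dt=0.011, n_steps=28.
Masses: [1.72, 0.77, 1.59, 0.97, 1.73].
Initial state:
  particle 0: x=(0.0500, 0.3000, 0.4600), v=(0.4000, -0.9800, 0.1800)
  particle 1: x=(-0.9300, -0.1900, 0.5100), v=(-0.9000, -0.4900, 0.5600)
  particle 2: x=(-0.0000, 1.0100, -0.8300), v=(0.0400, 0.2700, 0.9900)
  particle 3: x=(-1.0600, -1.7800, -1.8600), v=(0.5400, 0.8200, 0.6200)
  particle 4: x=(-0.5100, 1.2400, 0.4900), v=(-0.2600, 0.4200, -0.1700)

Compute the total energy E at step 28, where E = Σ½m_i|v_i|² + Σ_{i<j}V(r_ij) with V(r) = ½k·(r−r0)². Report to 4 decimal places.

step 0: x0=(0.0500, 0.3000, 0.4600) x1=(-0.9300, -0.1900, 0.5100) x2=(-0.0000, 1.0100, -0.8300) x3=(-1.0600, -1.7800, -1.8600) x4=(-0.5100, 1.2400, 0.4900)
step 1: x0=(0.0543, 0.2891, 0.4619) x1=(-0.9398, -0.1954, 0.5159) x2=(0.0004, 1.0128, -0.8191) x3=(-1.0538, -1.7703, -1.8526) x4=(-0.5129, 1.2444, 0.4880)
step 2: x0=(0.0586, 0.2782, 0.4635) x1=(-0.9495, -0.2007, 0.5211) x2=(0.0005, 1.0152, -0.8080) x3=(-1.0473, -1.7591, -1.8440) x4=(-0.5158, 1.2486, 0.4857)
step 3: x0=(0.0627, 0.2670, 0.4648) x1=(-0.9590, -0.2061, 0.5258) x2=(0.0005, 1.0173, -0.7969) x3=(-1.0403, -1.7466, -1.8341) x4=(-0.5188, 1.2523, 0.4832)
step 4: x0=(0.0667, 0.2558, 0.4660) x1=(-0.9682, -0.2113, 0.5298) x2=(0.0004, 1.0191, -0.7857) x3=(-1.0329, -1.7326, -1.8231) x4=(-0.5218, 1.2557, 0.4805)
step 5: x0=(0.0706, 0.2444, 0.4669) x1=(-0.9774, -0.2166, 0.5333) x2=(0.0000, 1.0205, -0.7744) x3=(-1.0251, -1.7173, -1.8109) x4=(-0.5248, 1.2588, 0.4775)
step 6: x0=(0.0744, 0.2328, 0.4675) x1=(-0.9863, -0.2217, 0.5362) x2=(-0.0005, 1.0215, -0.7630) x3=(-1.0169, -1.7006, -1.7976) x4=(-0.5279, 1.2615, 0.4743)
step 7: x0=(0.0780, 0.2212, 0.4680) x1=(-0.9950, -0.2268, 0.5385) x2=(-0.0012, 1.0222, -0.7515) x3=(-1.0083, -1.6825, -1.7830) x4=(-0.5310, 1.2639, 0.4708)
step 8: x0=(0.0816, 0.2094, 0.4682) x1=(-1.0034, -0.2319, 0.5402) x2=(-0.0020, 1.0226, -0.7399) x3=(-0.9993, -1.6631, -1.7674) x4=(-0.5342, 1.2659, 0.4671)
step 9: x0=(0.0850, 0.1976, 0.4681) x1=(-1.0117, -0.2368, 0.5413) x2=(-0.0030, 1.0226, -0.7283) x3=(-0.9899, -1.6424, -1.7505) x4=(-0.5373, 1.2675, 0.4632)
step 10: x0=(0.0883, 0.1856, 0.4679) x1=(-1.0197, -0.2416, 0.5418) x2=(-0.0042, 1.0223, -0.7165) x3=(-0.9802, -1.6204, -1.7326) x4=(-0.5405, 1.2689, 0.4590)
step 11: x0=(0.0914, 0.1735, 0.4674) x1=(-1.0275, -0.2464, 0.5418) x2=(-0.0056, 1.0216, -0.7047) x3=(-0.9701, -1.5972, -1.7135) x4=(-0.5438, 1.2698, 0.4546)
step 12: x0=(0.0945, 0.1614, 0.4667) x1=(-1.0351, -0.2510, 0.5412) x2=(-0.0071, 1.0206, -0.6928) x3=(-0.9597, -1.5726, -1.6934) x4=(-0.5471, 1.2704, 0.4500)
step 13: x0=(0.0974, 0.1491, 0.4658) x1=(-1.0424, -0.2555, 0.5401) x2=(-0.0087, 1.0192, -0.6809) x3=(-0.9489, -1.5469, -1.6722) x4=(-0.5504, 1.2707, 0.4452)
step 14: x0=(0.1002, 0.1368, 0.4647) x1=(-1.0494, -0.2598, 0.5384) x2=(-0.0106, 1.0176, -0.6689) x3=(-0.9378, -1.5199, -1.6499) x4=(-0.5537, 1.2706, 0.4402)
step 15: x0=(0.1028, 0.1244, 0.4634) x1=(-1.0562, -0.2640, 0.5362) x2=(-0.0126, 1.0155, -0.6568) x3=(-0.9264, -1.4918, -1.6266) x4=(-0.5570, 1.2702, 0.4350)
step 16: x0=(0.1054, 0.1119, 0.4619) x1=(-1.0627, -0.2681, 0.5334) x2=(-0.0147, 1.0132, -0.6446) x3=(-0.9147, -1.4625, -1.6022) x4=(-0.5604, 1.2694, 0.4296)
step 17: x0=(0.1078, 0.0994, 0.4601) x1=(-1.0690, -0.2720, 0.5302) x2=(-0.0170, 1.0106, -0.6324) x3=(-0.9027, -1.4320, -1.5769) x4=(-0.5638, 1.2683, 0.4240)
step 18: x0=(0.1100, 0.0868, 0.4582) x1=(-1.0749, -0.2758, 0.5264) x2=(-0.0195, 1.0076, -0.6201) x3=(-0.8904, -1.4005, -1.5506) x4=(-0.5672, 1.2668, 0.4182)
step 19: x0=(0.1122, 0.0741, 0.4561) x1=(-1.0806, -0.2793, 0.5222) x2=(-0.0221, 1.0043, -0.6078) x3=(-0.8778, -1.3679, -1.5233) x4=(-0.5707, 1.2651, 0.4122)
step 20: x0=(0.1142, 0.0614, 0.4538) x1=(-1.0860, -0.2827, 0.5174) x2=(-0.0248, 1.0007, -0.5954) x3=(-0.8649, -1.3343, -1.4951) x4=(-0.5741, 1.2629, 0.4061)
step 21: x0=(0.1161, 0.0487, 0.4513) x1=(-1.0911, -0.2859, 0.5122) x2=(-0.0277, 0.9968, -0.5829) x3=(-0.8518, -1.2997, -1.4660) x4=(-0.5776, 1.2605, 0.3998)
step 22: x0=(0.1179, 0.0359, 0.4487) x1=(-1.0960, -0.2889, 0.5066) x2=(-0.0307, 0.9926, -0.5704) x3=(-0.8384, -1.2641, -1.4361) x4=(-0.5811, 1.2577, 0.3933)
step 23: x0=(0.1195, 0.0231, 0.4459) x1=(-1.1005, -0.2918, 0.5005) x2=(-0.0339, 0.9881, -0.5578) x3=(-0.8248, -1.2275, -1.4053) x4=(-0.5846, 1.2546, 0.3867)
step 24: x0=(0.1211, 0.0103, 0.4429) x1=(-1.1047, -0.2943, 0.4939) x2=(-0.0371, 0.9833, -0.5452) x3=(-0.8110, -1.1901, -1.3736) x4=(-0.5881, 1.2512, 0.3799)
step 25: x0=(0.1225, -0.0026, 0.4397) x1=(-1.1086, -0.2967, 0.4870) x2=(-0.0406, 0.9783, -0.5326) x3=(-0.7970, -1.1517, -1.3412) x4=(-0.5916, 1.2475, 0.3730)
step 26: x0=(0.1237, -0.0154, 0.4364) x1=(-1.1123, -0.2989, 0.4797) x2=(-0.0441, 0.9730, -0.5199) x3=(-0.7827, -1.1125, -1.3080) x4=(-0.5952, 1.2434, 0.3659)
step 27: x0=(0.1249, -0.0283, 0.4330) x1=(-1.1156, -0.3008, 0.4720) x2=(-0.0478, 0.9674, -0.5071) x3=(-0.7683, -1.0726, -1.2741) x4=(-0.5987, 1.2391, 0.3587)
step 28: x0=(0.1259, -0.0411, 0.4294) x1=(-1.1186, -0.3025, 0.4639) x2=(-0.0515, 0.9615, -0.4943) x3=(-0.7537, -1.0318, -1.2395) x4=(-0.6023, 1.2344, 0.3514)
step 0 velocities: v0=(0.4000, -0.9800, 0.1800) v1=(-0.9000, -0.4900, 0.5600) v2=(0.0400, 0.2700, 0.9900) v3=(0.5400, 0.8200, 0.6200) v4=(-0.2600, 0.4200, -0.1700)
step 0: KE=3.2449, PE=19.9184, E=23.1632
step 28 velocities: v0=(0.0885, -1.1677, -0.3330) v1=(-0.2614, -0.1425, -0.7508) v2=(-0.3484, -0.5445, 1.1641) v3=(1.3353, 3.7372, 3.1756) v4=(-0.3234, -0.4351, -0.6695)
step 28: KE=16.1068, PE=7.0534, E=23.1602

23.1602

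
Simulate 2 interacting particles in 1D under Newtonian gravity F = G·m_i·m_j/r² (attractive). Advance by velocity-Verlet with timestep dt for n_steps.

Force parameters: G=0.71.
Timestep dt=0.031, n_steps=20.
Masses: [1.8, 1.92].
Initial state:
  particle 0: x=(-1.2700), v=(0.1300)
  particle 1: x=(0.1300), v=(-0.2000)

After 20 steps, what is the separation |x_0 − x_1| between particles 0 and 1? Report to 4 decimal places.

0.8806

step 0: x0=(-1.2700) x1=(0.1300)
step 1: x0=(-1.2656) x1=(0.1235)
step 2: x0=(-1.2606) x1=(0.1163)
step 3: x0=(-1.2549) x1=(0.1085)
step 4: x0=(-1.2484) x1=(0.1001)
step 5: x0=(-1.2413) x1=(0.0909)
step 6: x0=(-1.2334) x1=(0.0811)
step 7: x0=(-1.2247) x1=(0.0706)
step 8: x0=(-1.2153) x1=(0.0593)
step 9: x0=(-1.2050) x1=(0.0473)
step 10: x0=(-1.1940) x1=(0.0345)
step 11: x0=(-1.1820) x1=(0.0209)
step 12: x0=(-1.1692) x1=(0.0064)
step 13: x0=(-1.1554) x1=(-0.0090)
step 14: x0=(-1.1406) x1=(-0.0253)
step 15: x0=(-1.1247) x1=(-0.0425)
step 16: x0=(-1.1077) x1=(-0.0609)
step 17: x0=(-1.0896) x1=(-0.0803)
step 18: x0=(-1.0701) x1=(-0.1010)
step 19: x0=(-1.0493) x1=(-0.1229)
step 20: x0=(-1.0269) x1=(-0.1463)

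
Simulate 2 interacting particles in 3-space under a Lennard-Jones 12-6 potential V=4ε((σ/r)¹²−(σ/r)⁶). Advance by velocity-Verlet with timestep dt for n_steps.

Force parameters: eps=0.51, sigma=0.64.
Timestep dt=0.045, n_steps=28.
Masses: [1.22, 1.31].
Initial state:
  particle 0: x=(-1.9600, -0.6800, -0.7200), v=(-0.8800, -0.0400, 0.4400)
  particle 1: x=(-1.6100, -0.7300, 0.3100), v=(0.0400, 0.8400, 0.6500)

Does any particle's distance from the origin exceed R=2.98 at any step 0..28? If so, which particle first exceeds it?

yes, particle 0

step 0: x0=(-1.9600, -0.6800, -0.7200) x1=(-1.6100, -0.7300, 0.3100)
step 1: x0=(-1.9995, -0.6818, -0.6999) x1=(-1.6083, -0.6922, 0.3389)
step 2: x0=(-2.0388, -0.6836, -0.6792) x1=(-1.6068, -0.6544, 0.3673)
step 3: x0=(-2.0778, -0.6854, -0.6579) x1=(-1.6055, -0.6166, 0.3953)
step 4: x0=(-2.1167, -0.6872, -0.6363) x1=(-1.6044, -0.5788, 0.4228)
step 5: x0=(-2.1554, -0.6890, -0.6142) x1=(-1.6035, -0.5410, 0.4500)
step 6: x0=(-2.1939, -0.6907, -0.5919) x1=(-1.6027, -0.5033, 0.4768)
step 7: x0=(-2.2323, -0.6923, -0.5693) x1=(-1.6020, -0.4657, 0.5035)
step 8: x0=(-2.2705, -0.6939, -0.5465) x1=(-1.6015, -0.4280, 0.5299)
step 9: x0=(-2.3086, -0.6955, -0.5235) x1=(-1.6010, -0.3905, 0.5562)
step 10: x0=(-2.3467, -0.6970, -0.5003) x1=(-1.6007, -0.3529, 0.5823)
step 11: x0=(-2.3846, -0.6985, -0.4770) x1=(-1.6004, -0.3154, 0.6083)
step 12: x0=(-2.4225, -0.6999, -0.4536) x1=(-1.6002, -0.2780, 0.6342)
step 13: x0=(-2.4603, -0.7013, -0.4302) x1=(-1.6001, -0.2405, 0.6600)
step 14: x0=(-2.4980, -0.7027, -0.4066) x1=(-1.6000, -0.2031, 0.6858)
step 15: x0=(-2.5357, -0.7040, -0.3830) x1=(-1.6000, -0.1658, 0.7115)
step 16: x0=(-2.5734, -0.7054, -0.3593) x1=(-1.6000, -0.1284, 0.7372)
step 17: x0=(-2.6110, -0.7067, -0.3356) x1=(-1.6001, -0.0911, 0.7628)
step 18: x0=(-2.6486, -0.7080, -0.3119) x1=(-1.6001, -0.0537, 0.7884)
step 19: x0=(-2.6862, -0.7092, -0.2881) x1=(-1.6002, -0.0164, 0.8139)
step 20: x0=(-2.7237, -0.7105, -0.2644) x1=(-1.6003, 0.0209, 0.8395)
step 21: x0=(-2.7612, -0.7117, -0.2406) x1=(-1.6005, 0.0581, 0.8650)
step 22: x0=(-2.7987, -0.7129, -0.2168) x1=(-1.6006, 0.0954, 0.8905)
step 23: x0=(-2.8362, -0.7142, -0.1929) x1=(-1.6008, 0.1327, 0.9160)
step 24: x0=(-2.8737, -0.7154, -0.1691) x1=(-1.6010, 0.1699, 0.9415)
step 25: x0=(-2.9112, -0.7166, -0.1452) x1=(-1.6011, 0.2072, 0.9670)
step 26: x0=(-2.9487, -0.7178, -0.1214) x1=(-1.6013, 0.2444, 0.9924)
step 27: x0=(-2.9861, -0.7190, -0.0975) x1=(-1.6015, 0.2816, 1.0179)
step 28: x0=(-3.0236, -0.7202, -0.0737) x1=(-1.6017, 0.3189, 1.0434)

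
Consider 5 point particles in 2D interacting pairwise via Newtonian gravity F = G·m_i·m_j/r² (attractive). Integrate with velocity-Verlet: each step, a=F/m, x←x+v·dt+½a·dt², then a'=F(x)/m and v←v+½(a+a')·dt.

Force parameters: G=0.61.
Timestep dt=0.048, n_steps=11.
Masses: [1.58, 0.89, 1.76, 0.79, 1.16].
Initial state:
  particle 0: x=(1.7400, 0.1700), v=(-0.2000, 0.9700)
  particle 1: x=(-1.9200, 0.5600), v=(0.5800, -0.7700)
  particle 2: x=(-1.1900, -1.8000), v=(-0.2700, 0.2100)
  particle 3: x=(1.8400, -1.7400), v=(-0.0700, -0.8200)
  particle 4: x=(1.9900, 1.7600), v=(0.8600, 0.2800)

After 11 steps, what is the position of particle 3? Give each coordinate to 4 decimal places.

step 0: x0=(1.7400, 0.1700) x1=(-1.9200, 0.5600) x2=(-1.1900, -1.8000) x3=(1.8400, -1.7400) x4=(1.9900, 1.7600)
step 1: x0=(1.7303, 0.2167) x1=(-1.8919, 0.5228) x2=(-1.2028, -1.7897) x3=(1.8365, -1.7790) x4=(2.0311, 1.7729)
step 2: x0=(1.7205, 0.2636) x1=(-1.8635, 0.4853) x2=(-1.2154, -1.7791) x3=(1.8326, -1.8172) x4=(2.0720, 1.7848)
step 3: x0=(1.7107, 0.3108) x1=(-1.8345, 0.4472) x2=(-1.2277, -1.7682) x3=(1.8284, -1.8548) x4=(2.1124, 1.7956)
step 4: x0=(1.7007, 0.3584) x1=(-1.8052, 0.4087) x2=(-1.2398, -1.7568) x3=(1.8238, -1.8918) x4=(2.1525, 1.8053)
step 5: x0=(1.6907, 0.4062) x1=(-1.7754, 0.3698) x2=(-1.2517, -1.7451) x3=(1.8189, -1.9281) x4=(2.1922, 1.8139)
step 6: x0=(1.6808, 0.4545) x1=(-1.7451, 0.3303) x2=(-1.2633, -1.7329) x3=(1.8137, -1.9639) x4=(2.2313, 1.8214)
step 7: x0=(1.6708, 0.5032) x1=(-1.7145, 0.2903) x2=(-1.2747, -1.7204) x3=(1.8081, -1.9991) x4=(2.2700, 1.8277)
step 8: x0=(1.6610, 0.5522) x1=(-1.6833, 0.2497) x2=(-1.2859, -1.7074) x3=(1.8023, -2.0338) x4=(2.3081, 1.8330)
step 9: x0=(1.6512, 0.6017) x1=(-1.6517, 0.2086) x2=(-1.2968, -1.6940) x3=(1.7961, -2.0680) x4=(2.3455, 1.8371)
step 10: x0=(1.6416, 0.6516) x1=(-1.6196, 0.1668) x2=(-1.3075, -1.6802) x3=(1.7896, -2.1017) x4=(2.3823, 1.8401)
step 11: x0=(1.6322, 0.7020) x1=(-1.5871, 0.1243) x2=(-1.3180, -1.6658) x3=(1.7827, -2.1350) x4=(2.4183, 1.8420)

(1.7827, -2.1350)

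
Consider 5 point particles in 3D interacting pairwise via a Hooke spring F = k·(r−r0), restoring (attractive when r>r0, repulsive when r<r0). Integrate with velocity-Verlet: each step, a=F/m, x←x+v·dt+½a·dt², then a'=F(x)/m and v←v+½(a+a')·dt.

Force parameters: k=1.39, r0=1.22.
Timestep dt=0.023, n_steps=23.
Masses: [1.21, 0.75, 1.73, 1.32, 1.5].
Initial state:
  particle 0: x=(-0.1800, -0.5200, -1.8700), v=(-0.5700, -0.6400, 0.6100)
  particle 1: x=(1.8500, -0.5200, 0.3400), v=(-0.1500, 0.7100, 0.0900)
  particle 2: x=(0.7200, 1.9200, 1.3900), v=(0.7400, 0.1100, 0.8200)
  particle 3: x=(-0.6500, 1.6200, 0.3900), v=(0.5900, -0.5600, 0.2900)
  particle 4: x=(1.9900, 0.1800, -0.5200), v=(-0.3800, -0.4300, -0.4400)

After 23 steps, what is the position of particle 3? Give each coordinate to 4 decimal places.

step 0: x0=(-0.1800, -0.5200, -1.8700) x1=(1.8500, -0.5200, 0.3400) x2=(0.7200, 1.9200, 1.3900) x3=(-0.6500, 1.6200, 0.3900) x4=(1.9900, 0.1800, -0.5200)
step 1: x0=(-0.1923, -0.5337, -1.8542) x1=(1.8449, -0.5024, 0.3418) x2=(0.7371, 1.9216, 1.4079) x3=(-0.6354, 1.6062, 0.3962) x4=(1.9804, 0.1705, -0.5299)
step 2: x0=(-0.2029, -0.5453, -1.8350) x1=(1.8364, -0.4821, 0.3430) x2=(0.7543, 1.9215, 1.4240) x3=(-0.6186, 1.5904, 0.4015) x4=(1.9691, 0.1618, -0.5394)
step 3: x0=(-0.2118, -0.5548, -1.8123) x1=(1.8246, -0.4594, 0.3437) x2=(0.7716, 1.9195, 1.4383) x3=(-0.5997, 1.5728, 0.4058) x4=(1.9561, 0.1538, -0.5484)
step 4: x0=(-0.2190, -0.5621, -1.7862) x1=(1.8096, -0.4343, 0.3439) x2=(0.7890, 1.9157, 1.4507) x3=(-0.5788, 1.5534, 0.4092) x4=(1.9415, 0.1466, -0.5570)
step 5: x0=(-0.2245, -0.5674, -1.7568) x1=(1.7914, -0.4068, 0.3436) x2=(0.8065, 1.9101, 1.4612) x3=(-0.5558, 1.5321, 0.4118) x4=(1.9252, 0.1402, -0.5651)
step 6: x0=(-0.2282, -0.5705, -1.7241) x1=(1.7701, -0.3770, 0.3430) x2=(0.8239, 1.9028, 1.4698) x3=(-0.5310, 1.5092, 0.4134) x4=(1.9074, 0.1346, -0.5726)
step 7: x0=(-0.2303, -0.5716, -1.6882) x1=(1.7459, -0.3452, 0.3419) x2=(0.8414, 1.8937, 1.4765) x3=(-0.5042, 1.4845, 0.4142) x4=(1.8880, 0.1297, -0.5797)
step 8: x0=(-0.2306, -0.5705, -1.6491) x1=(1.7187, -0.3113, 0.3405) x2=(0.8588, 1.8828, 1.4814) x3=(-0.4756, 1.4582, 0.4141) x4=(1.8672, 0.1255, -0.5863)
step 9: x0=(-0.2292, -0.5674, -1.6069) x1=(1.6888, -0.2755, 0.3388) x2=(0.8761, 1.8702, 1.4845) x3=(-0.4453, 1.4303, 0.4132) x4=(1.8448, 0.1221, -0.5923)
step 10: x0=(-0.2262, -0.5622, -1.5617) x1=(1.6563, -0.2379, 0.3368) x2=(0.8934, 1.8560, 1.4857) x3=(-0.4133, 1.4010, 0.4114) x4=(1.8211, 0.1195, -0.5978)
step 11: x0=(-0.2216, -0.5551, -1.5137) x1=(1.6212, -0.1987, 0.3347) x2=(0.9106, 1.8400, 1.4852) x3=(-0.3797, 1.3702, 0.4089) x4=(1.7961, 0.1175, -0.6028)
step 12: x0=(-0.2153, -0.5459, -1.4629) x1=(1.5837, -0.1578, 0.3323) x2=(0.9276, 1.8225, 1.4828) x3=(-0.3445, 1.3380, 0.4057) x4=(1.7697, 0.1163, -0.6072)
step 13: x0=(-0.2075, -0.5349, -1.4094) x1=(1.5440, -0.1156, 0.3298) x2=(0.9445, 1.8034, 1.4787) x3=(-0.3080, 1.3046, 0.4018) x4=(1.7421, 0.1157, -0.6111)
step 14: x0=(-0.1981, -0.5220, -1.3533) x1=(1.5022, -0.0721, 0.3273) x2=(0.9612, 1.7827, 1.4729) x3=(-0.2701, 1.2700, 0.3971) x4=(1.7134, 0.1158, -0.6144)
step 15: x0=(-0.1873, -0.5072, -1.2949) x1=(1.4586, -0.0274, 0.3246) x2=(0.9777, 1.7606, 1.4655) x3=(-0.2310, 1.2343, 0.3919) x4=(1.6836, 0.1165, -0.6171)
step 16: x0=(-0.1750, -0.4907, -1.2342) x1=(1.4132, 0.0183, 0.3220) x2=(0.9940, 1.7370, 1.4564) x3=(-0.1908, 1.1976, 0.3861) x4=(1.6528, 0.1178, -0.6193)
step 17: x0=(-0.1614, -0.4726, -1.1713) x1=(1.3662, 0.0649, 0.3194) x2=(1.0100, 1.7120, 1.4457) x3=(-0.1495, 1.1600, 0.3797) x4=(1.6210, 0.1197, -0.6209)
step 18: x0=(-0.1465, -0.4528, -1.1064) x1=(1.3178, 0.1123, 0.3168) x2=(1.0258, 1.6857, 1.4335) x3=(-0.1073, 1.1215, 0.3727) x4=(1.5884, 0.1222, -0.6220)
step 19: x0=(-0.1304, -0.4314, -1.0396) x1=(1.2683, 0.1603, 0.3142) x2=(1.0413, 1.6581, 1.4198) x3=(-0.0643, 1.0824, 0.3654) x4=(1.5550, 0.1252, -0.6225)
step 20: x0=(-0.1131, -0.4086, -0.9711) x1=(1.2177, 0.2089, 0.3118) x2=(1.0565, 1.6294, 1.4047) x3=(-0.0206, 1.0426, 0.3576) x4=(1.5208, 0.1287, -0.6224)
step 21: x0=(-0.0948, -0.3845, -0.9010) x1=(1.1663, 0.2578, 0.3094) x2=(1.0714, 1.5995, 1.3883) x3=(0.0237, 1.0023, 0.3495) x4=(1.4861, 0.1327, -0.6218)
step 22: x0=(-0.0754, -0.3591, -0.8295) x1=(1.1142, 0.3070, 0.3072) x2=(1.0860, 1.5685, 1.3706) x3=(0.0685, 0.9616, 0.3410) x4=(1.4508, 0.1371, -0.6206)
step 23: x0=(-0.0551, -0.3325, -0.7567) x1=(1.0617, 0.3563, 0.3051) x2=(1.1003, 1.5365, 1.3516) x3=(0.1137, 0.9206, 0.3323) x4=(1.4150, 0.1420, -0.6189)

(0.1137, 0.9206, 0.3323)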